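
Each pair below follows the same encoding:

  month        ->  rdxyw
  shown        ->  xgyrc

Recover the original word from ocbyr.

Read the word backwards and shift each letter +10.
Reversing it on ocbyr: shift back: o−10=e, c−10=s, b−10=r, y−10=o, r−10=h → esroh; then reverse → horse.

horse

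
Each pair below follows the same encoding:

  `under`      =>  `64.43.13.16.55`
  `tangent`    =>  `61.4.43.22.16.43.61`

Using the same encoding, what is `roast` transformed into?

u(#21)→64 and n(#14)→43: differences scale by 3, so n = 3·pos + 1. With a=1..z=26, the number is 3·pos + 1.
Applying it to roast: r=18→55, o=15→46, a=1→4, s=19→58, t=20→61.

55.46.4.58.61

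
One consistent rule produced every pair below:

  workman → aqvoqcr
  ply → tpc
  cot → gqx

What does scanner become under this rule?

The shift depends on letter class: consonant w→a is +4, but vowel o→q is +2. The rule splits by letter class: vowels +2, consonants +4.
On scanner: s(cons)+4=w, c(cons)+4=g, a(vowel)+2=c, n(cons)+4=r, n(cons)+4=r, e(vowel)+2=g, r(cons)+4=v.

wgcrrgv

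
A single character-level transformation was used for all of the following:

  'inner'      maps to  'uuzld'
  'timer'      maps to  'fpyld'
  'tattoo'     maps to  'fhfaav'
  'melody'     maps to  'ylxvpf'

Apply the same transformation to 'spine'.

Shifts by position in inner: pos 0: i→u (+12), pos 1: n→u (+7), pos 2: n→z (+12), pos 3: e→l (+7) — repeating every 2. It's a Vigenère-style cipher with numeric key [12,7]: position i shifts by key[i mod 2].
On spine: s+12=e, p+7=w, i+12=u, n+7=u, e+12=q.

ewuuq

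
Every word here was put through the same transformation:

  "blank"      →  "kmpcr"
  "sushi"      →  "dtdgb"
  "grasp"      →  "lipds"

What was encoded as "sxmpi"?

b(1)→k(10) and l(11)→m(12) fit y≡21x+15 (mod 26); the inverse of 21 mod 26 is 5. Each letter's alphabet position (a=0..z=25) is mapped through 21·x+15 mod 26 — an affine cipher.
Undoing it on sxmpi: s(18)→5·(18−15)≡15=p; x(23)→5·(23−15)≡14=o; m(12)→5·(12−15)≡11=l; p(15)→5·(15−15)≡0=a; i(8)→5·(8−15)≡17=r (all mod 26).

polar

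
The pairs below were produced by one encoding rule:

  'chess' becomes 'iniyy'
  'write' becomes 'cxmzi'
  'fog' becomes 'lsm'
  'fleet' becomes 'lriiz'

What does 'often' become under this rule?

The shift depends on letter class: consonant c→i is +6, but vowel e→i is +4. Two shifts are in play — +4 for a/e/i/o/u, +6 for every other letter.
On often: o(vowel)+4=s, f(cons)+6=l, t(cons)+6=z, e(vowel)+4=i, n(cons)+6=t.

slzit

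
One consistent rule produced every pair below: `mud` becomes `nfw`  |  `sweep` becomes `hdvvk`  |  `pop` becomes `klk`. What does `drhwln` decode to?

Letters are reflected about the middle of the alphabet (position → 25−position): Atbash.
Decoding drhwln: d↔w, r↔i, h↔s, w↔d, l↔o, n↔m.

wisdom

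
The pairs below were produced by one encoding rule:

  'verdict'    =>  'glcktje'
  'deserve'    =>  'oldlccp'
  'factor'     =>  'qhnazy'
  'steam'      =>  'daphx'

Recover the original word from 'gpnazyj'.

victory

Shifts by position in verdict: pos 0: v→g (+11), pos 1: e→l (+7), pos 2: r→c (+11), pos 3: d→k (+7) — repeating every 2. The shifts repeat in a cycle of length 2: positions 0,1,… shift by +11, +7, then the pattern repeats.
Reversing it on gpnazyj: g−11=v, p−7=i, n−11=c, a−7=t, z−11=o, y−7=r, j−11=y.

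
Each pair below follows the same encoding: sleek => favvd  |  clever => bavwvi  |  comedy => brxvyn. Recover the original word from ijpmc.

s(18)→f(5) and l(11)→a(0) fit y≡23x+7 (mod 26); the inverse of 23 mod 26 is 17. Each letter's alphabet position (a=0..z=25) is mapped through 23·x+7 mod 26 — an affine cipher.
Reversing it on ijpmc: i(8)→17·(8−7)≡17=r; j(9)→17·(9−7)≡8=i; p(15)→17·(15−7)≡6=g; m(12)→17·(12−7)≡7=h; c(2)→17·(2−7)≡19=t (all mod 26).

right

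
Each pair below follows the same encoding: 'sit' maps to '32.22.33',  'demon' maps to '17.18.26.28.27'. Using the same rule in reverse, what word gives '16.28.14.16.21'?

coach

s is letter #19 and maps to 32: an offset of 13. The number is (letter's place in the alphabet, a=1) + 13.
Undoing it on 16.28.14.16.21: 16→(16−13)÷1=3=c, 28→(28−13)÷1=15=o, 14→(14−13)÷1=1=a, 16→(16−13)÷1=3=c, 21→(21−13)÷1=8=h.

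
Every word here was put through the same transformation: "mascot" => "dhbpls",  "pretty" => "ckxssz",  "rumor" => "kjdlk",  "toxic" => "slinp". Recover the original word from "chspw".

patch

Treating letters as 0–25, the rule is x ↦ 17x + 7 (mod 26).
Reversing it on chspw: c(2)→23·(2−7)≡15=p; h(7)→23·(7−7)≡0=a; s(18)→23·(18−7)≡19=t; p(15)→23·(15−7)≡2=c; w(22)→23·(22−7)≡7=h (all mod 26).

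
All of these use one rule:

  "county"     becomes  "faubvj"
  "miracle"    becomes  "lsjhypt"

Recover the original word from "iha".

The output letters match the input read backwards, each shifted +7: county reversed is ytnuoc. Two steps: reverse the string, then apply a Caesar shift of +7.
Undoing it on iha: shift back: i−7=b, h−7=a, a−7=t → bat; then reverse → tab.

tab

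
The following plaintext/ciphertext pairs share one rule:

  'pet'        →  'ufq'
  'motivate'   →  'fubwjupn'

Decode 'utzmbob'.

analyst

The output letters match the input read backwards, each shifted +1: pet reversed is tep. Read the word backwards and shift each letter +1.
Undoing it on utzmbob: shift back: u−1=t, t−1=s, z−1=y, m−1=l, b−1=a, o−1=n, b−1=a → tsylana; then reverse → analyst.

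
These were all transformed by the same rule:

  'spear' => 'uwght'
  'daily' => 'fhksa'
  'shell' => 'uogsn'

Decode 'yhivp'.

A repeating key of period 2 is used — shifts +2, +7 over and over.
Decoding yhivp: y−2=w, h−7=a, i−2=g, v−7=o, p−2=n.

wagon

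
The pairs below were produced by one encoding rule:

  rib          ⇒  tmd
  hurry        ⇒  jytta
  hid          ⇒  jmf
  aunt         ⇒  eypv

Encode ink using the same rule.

Two shifts are in play — +4 for a/e/i/o/u, +2 for every other letter.
For ink: i(vowel)+4=m, n(cons)+2=p, k(cons)+2=m.

mpm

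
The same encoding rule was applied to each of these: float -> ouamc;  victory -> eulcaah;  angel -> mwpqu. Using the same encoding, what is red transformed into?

The shift depends on letter class: consonant f→o is +9, but vowel o→a is +12. Two shifts are in play — +12 for a/e/i/o/u, +9 for every other letter.
On red: r(cons)+9=a, e(vowel)+12=q, d(cons)+9=m.

aqm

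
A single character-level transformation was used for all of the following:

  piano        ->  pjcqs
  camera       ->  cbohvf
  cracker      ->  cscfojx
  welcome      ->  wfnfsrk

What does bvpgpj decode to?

bundle

The shift increases by 1 at each position, starting from +0: 0, 1, 2, ….
Reversing it on bvpgpj: b−0=b, v−1=u, p−2=n, g−3=d, p−4=l, j−5=e.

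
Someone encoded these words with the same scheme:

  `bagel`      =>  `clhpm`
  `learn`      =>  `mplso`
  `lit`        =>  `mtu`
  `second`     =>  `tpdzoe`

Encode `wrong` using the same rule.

The shift depends on letter class: consonant b→c is +1, but vowel a→l is +11. Vowels shift forward by 11 and consonants shift forward by 1.
For wrong: w(cons)+1=x, r(cons)+1=s, o(vowel)+11=z, n(cons)+1=o, g(cons)+1=h.

xszoh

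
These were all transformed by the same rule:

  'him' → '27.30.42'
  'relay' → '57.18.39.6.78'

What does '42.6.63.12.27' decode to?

match

h(#8)→27 and i(#9)→30: differences scale by 3, so n = 3·pos + 3. The formula is n = 3×(alphabet index, a=1) + 3.
Reversing it on 42.6.63.12.27: 42→(42−3)÷3=13=m, 6→(6−3)÷3=1=a, 63→(63−3)÷3=20=t, 12→(12−3)÷3=3=c, 27→(27−3)÷3=8=h.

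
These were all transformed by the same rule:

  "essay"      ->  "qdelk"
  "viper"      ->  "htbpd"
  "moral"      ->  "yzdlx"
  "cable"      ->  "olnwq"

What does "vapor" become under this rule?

Shifts by position in essay: pos 0: e→q (+12), pos 1: s→d (+11), pos 2: s→e (+12), pos 3: a→l (+11) — repeating every 2. The shifts repeat in a cycle of length 2: positions 0,1,… shift by +12, +11, then the pattern repeats.
On vapor: v+12=h, a+11=l, p+12=b, o+11=z, r+12=d.

hlbzd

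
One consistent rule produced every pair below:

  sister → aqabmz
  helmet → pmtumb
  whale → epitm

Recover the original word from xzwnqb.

profit

Compare letters: s→a is +8, i→q is +8, s→a is +8 — a constant shift. Each letter is shifted forward by 8 in the alphabet (a Caesar shift of +8).
Decoding xzwnqb: x−8=p, z−8=r, w−8=o, n−8=f, q−8=i, b−8=t.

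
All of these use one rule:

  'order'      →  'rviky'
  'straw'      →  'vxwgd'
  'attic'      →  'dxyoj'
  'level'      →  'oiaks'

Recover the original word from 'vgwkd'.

screw

In order: o→r is +3, r→v is +4, d→i is +5, e→k is +6 — the shift increases by 1 each position. The shift increases by 1 at each position, starting from +3: 3, 4, 5, ….
Undoing it on vgwkd: v−3=s, g−4=c, w−5=r, k−6=e, d−7=w.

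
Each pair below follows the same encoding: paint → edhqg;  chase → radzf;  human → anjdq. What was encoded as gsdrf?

trace

p(15)→e(4) and a(0)→d(3) fit y≡7x+3 (mod 26); the inverse of 7 mod 26 is 15. Treating letters as 0–25, the rule is x ↦ 7x + 3 (mod 26).
Undoing it on gsdrf: g(6)→15·(6−3)≡19=t; s(18)→15·(18−3)≡17=r; d(3)→15·(3−3)≡0=a; r(17)→15·(17−3)≡2=c; f(5)→15·(5−3)≡4=e (all mod 26).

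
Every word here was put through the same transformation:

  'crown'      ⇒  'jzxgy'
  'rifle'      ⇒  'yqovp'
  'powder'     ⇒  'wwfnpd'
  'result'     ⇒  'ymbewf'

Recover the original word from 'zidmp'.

In crown: c→j is +7, r→z is +8, o→x is +9, w→g is +10 — the shift increases by 1 each position. The shift increases by 1 at each position, starting from +7: 7, 8, 9, ….
Decoding zidmp: z−7=s, i−8=a, d−9=u, m−10=c, p−11=e.

sauce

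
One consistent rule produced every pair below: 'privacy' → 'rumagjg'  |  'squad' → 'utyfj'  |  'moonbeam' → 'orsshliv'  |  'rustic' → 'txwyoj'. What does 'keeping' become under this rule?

In privacy: p→r is +2, r→u is +3, i→m is +4, v→a is +5 — the shift increases by 1 each position. Each letter shifts forward by (position + 2), i.e. 2, 3, 4, … — the shift grows by one for each successive letter.
On keeping: k+2=m, e+3=h, e+4=i, p+5=u, i+6=o, n+7=u, g+8=o.

mhiuouo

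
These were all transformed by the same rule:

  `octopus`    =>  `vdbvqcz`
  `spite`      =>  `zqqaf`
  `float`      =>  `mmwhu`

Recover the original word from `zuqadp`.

stitch

A repeating key of period 3 is used — shifts +7, +1, +8 over and over.
Undoing it on zuqadp: z−7=s, u−1=t, q−8=i, a−7=t, d−1=c, p−8=h.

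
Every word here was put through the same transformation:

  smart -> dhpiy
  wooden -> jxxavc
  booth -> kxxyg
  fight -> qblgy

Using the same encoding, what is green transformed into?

livvc

s(18)→d(3) and m(12)→h(7) fit y≡21x+15 (mod 26); the inverse of 21 mod 26 is 5. Each letter's alphabet position (a=0..z=25) is mapped through 21·x+15 mod 26 — an affine cipher.
For green: g(6)→21·6+15≡11=l; r(17)→21·17+15≡8=i; e(4)→21·4+15≡21=v; e(4)→21·4+15≡21=v; n(13)→21·13+15≡2=c (all mod 26).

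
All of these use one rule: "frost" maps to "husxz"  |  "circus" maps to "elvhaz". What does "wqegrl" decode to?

unable

Letter i (0-indexed) is shifted by i+2, so successive shifts are 2, 3, 4, ….
Undoing it on wqegrl: w−2=u, q−3=n, e−4=a, g−5=b, r−6=l, l−7=e.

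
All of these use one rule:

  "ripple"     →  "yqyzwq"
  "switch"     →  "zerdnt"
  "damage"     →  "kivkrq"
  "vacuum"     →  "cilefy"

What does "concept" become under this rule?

jwwmpbg

Letter i (0-indexed) is shifted by i+7, so successive shifts are 7, 8, 9, ….
For concept: c+7=j, o+8=w, n+9=w, c+10=m, e+11=p, p+12=b, t+13=g.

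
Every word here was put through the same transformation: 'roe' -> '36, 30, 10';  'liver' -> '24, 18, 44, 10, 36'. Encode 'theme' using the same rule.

40, 16, 10, 26, 10

r(#18)→36 and o(#15)→30: differences scale by 2, so n = 2·pos + 0. The formula is n = 2×(alphabet index, a=1).
On theme: t=20→40, h=8→16, e=5→10, m=13→26, e=5→10.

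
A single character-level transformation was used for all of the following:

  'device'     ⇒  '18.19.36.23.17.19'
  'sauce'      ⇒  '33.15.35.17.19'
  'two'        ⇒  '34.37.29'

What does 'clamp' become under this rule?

Each letter is replaced by its alphabet position (a=1..z=26) + 14.
On clamp: c=3→17, l=12→26, a=1→15, m=13→27, p=16→30.

17.26.15.27.30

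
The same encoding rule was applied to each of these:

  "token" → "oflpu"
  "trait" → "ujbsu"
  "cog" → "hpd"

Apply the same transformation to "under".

The output letters match the input read backwards, each shifted +1: token reversed is nekot. Read the word backwards and shift each letter +1.
Applying it to under: reverse → rednu; then shift: r+1=s, e+1=f, d+1=e, n+1=o, u+1=v.

sfeov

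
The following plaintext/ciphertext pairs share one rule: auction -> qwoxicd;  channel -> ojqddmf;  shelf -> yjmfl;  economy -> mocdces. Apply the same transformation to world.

uczfn

a(0)→q(16) and u(20)→w(22) fit y≡25x+16 (mod 26); the inverse of 25 mod 26 is 25. Treating letters as 0–25, the rule is x ↦ 25x + 16 (mod 26).
For world: w(22)→25·22+16≡20=u; o(14)→25·14+16≡2=c; r(17)→25·17+16≡25=z; l(11)→25·11+16≡5=f; d(3)→25·3+16≡13=n (all mod 26).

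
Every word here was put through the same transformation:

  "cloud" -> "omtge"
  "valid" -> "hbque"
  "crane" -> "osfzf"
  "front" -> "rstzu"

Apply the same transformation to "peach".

Shifts by position in cloud: pos 0: c→o (+12), pos 1: l→m (+1), pos 2: o→t (+5), pos 3: u→g (+12), pos 4: d→e (+1) — repeating every 3. It's a Vigenère-style cipher with numeric key [12,1,5]: position i shifts by key[i mod 3].
For peach: p+12=b, e+1=f, a+5=f, c+12=o, h+1=i.

bffoi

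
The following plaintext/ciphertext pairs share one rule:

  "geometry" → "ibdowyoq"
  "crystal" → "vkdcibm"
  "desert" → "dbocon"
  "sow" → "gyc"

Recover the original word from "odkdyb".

The output letters match the input read backwards, each shifted +10: geometry reversed is yrtemoeg. Two steps: reverse the string, then apply a Caesar shift of +10.
Undoing it on odkdyb: shift back: o−10=e, d−10=t, k−10=a, d−10=t, y−10=o, b−10=r → etator; then reverse → rotate.

rotate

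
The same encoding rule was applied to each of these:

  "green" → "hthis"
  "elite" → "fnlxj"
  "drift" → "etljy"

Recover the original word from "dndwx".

The shift increases by 1 at each position, starting from +1: 1, 2, 3, ….
Undoing it on dndwx: d−1=c, n−2=l, d−3=a, w−4=s, x−5=s.

class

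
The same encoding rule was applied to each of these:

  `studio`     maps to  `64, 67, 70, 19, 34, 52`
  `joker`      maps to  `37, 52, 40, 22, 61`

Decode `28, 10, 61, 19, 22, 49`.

garden

Each letter becomes 3×(its alphabet position, a=1..z=26) + 7.
Undoing it on 28, 10, 61, 19, 22, 49: 28→(28−7)÷3=7=g, 10→(10−7)÷3=1=a, 61→(61−7)÷3=18=r, 19→(19−7)÷3=4=d, 22→(22−7)÷3=5=e, 49→(49−7)÷3=14=n.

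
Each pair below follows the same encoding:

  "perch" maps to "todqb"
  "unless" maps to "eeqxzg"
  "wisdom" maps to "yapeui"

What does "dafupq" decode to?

editor

Read the word backwards and shift each letter +12.
Undoing it on dafupq: shift back: d−12=r, a−12=o, f−12=t, u−12=i, p−12=d, q−12=e → rotide; then reverse → editor.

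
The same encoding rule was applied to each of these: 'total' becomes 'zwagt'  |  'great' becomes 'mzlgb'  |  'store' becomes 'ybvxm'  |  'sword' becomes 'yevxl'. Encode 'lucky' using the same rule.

A repeating key of period 3 is used — shifts +6, +8, +7 over and over.
On lucky: l+6=r, u+8=c, c+7=j, k+6=q, y+8=g.

rcjqg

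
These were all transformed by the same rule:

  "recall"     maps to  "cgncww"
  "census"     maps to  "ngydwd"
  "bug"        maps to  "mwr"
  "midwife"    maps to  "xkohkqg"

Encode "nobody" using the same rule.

The rule splits by letter class: vowels +2, consonants +11.
On nobody: n(cons)+11=y, o(vowel)+2=q, b(cons)+11=m, o(vowel)+2=q, d(cons)+11=o, y(cons)+11=j.

yqmqoj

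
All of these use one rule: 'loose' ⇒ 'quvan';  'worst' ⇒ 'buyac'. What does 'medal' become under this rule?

rkkiu

In loose: l→q is +5, o→u is +6, o→v is +7, s→a is +8 — the shift increases by 1 each position. Letter i (0-indexed) is shifted by i+5, so successive shifts are 5, 6, 7, ….
On medal: m+5=r, e+6=k, d+7=k, a+8=i, l+9=u.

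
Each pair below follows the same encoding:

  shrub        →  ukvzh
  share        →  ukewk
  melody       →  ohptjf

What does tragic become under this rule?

In shrub: s→u is +2, h→k is +3, r→v is +4, u→z is +5 — the shift increases by 1 each position. Letter i (0-indexed) is shifted by i+2, so successive shifts are 2, 3, 4, ….
Applying it to tragic: t+2=v, r+3=u, a+4=e, g+5=l, i+6=o, c+7=j.

vueloj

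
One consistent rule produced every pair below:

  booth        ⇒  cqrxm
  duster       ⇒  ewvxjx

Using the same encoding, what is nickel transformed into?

okfojr

In booth: b→c is +1, o→q is +2, o→r is +3, t→x is +4 — the shift increases by 1 each position. The shift increases by 1 at each position, starting from +1: 1, 2, 3, ….
Applying it to nickel: n+1=o, i+2=k, c+3=f, k+4=o, e+5=j, l+6=r.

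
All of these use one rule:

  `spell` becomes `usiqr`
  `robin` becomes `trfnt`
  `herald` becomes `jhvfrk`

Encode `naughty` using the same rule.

pdylnag

In spell: s→u is +2, p→s is +3, e→i is +4, l→q is +5 — the shift increases by 1 each position. Each letter shifts forward by (position + 2), i.e. 2, 3, 4, … — the shift grows by one for each successive letter.
For naughty: n+2=p, a+3=d, u+4=y, g+5=l, h+6=n, t+7=a, y+8=g.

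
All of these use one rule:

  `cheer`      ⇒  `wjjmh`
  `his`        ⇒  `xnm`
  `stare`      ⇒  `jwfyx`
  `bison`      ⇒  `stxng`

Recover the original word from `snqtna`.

The output letters match the input read backwards, each shifted +5: cheer reversed is reehc. Two steps: reverse the string, then apply a Caesar shift of +5.
Undoing it on snqtna: shift back: s−5=n, n−5=i, q−5=l, t−5=o, n−5=i, a−5=v → niloiv; then reverse → violin.

violin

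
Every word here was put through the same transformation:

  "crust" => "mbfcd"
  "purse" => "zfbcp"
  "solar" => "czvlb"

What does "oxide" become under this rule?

zhtnp

The shift depends on letter class: consonant c→m is +10, but vowel u→f is +11. The rule splits by letter class: vowels +11, consonants +10.
For oxide: o(vowel)+11=z, x(cons)+10=h, i(vowel)+11=t, d(cons)+10=n, e(vowel)+11=p.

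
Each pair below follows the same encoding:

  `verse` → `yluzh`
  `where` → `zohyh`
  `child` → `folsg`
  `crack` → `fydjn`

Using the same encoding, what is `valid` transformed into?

yhopg

A repeating key of period 2 is used — shifts +3, +7 over and over.
On valid: v+3=y, a+7=h, l+3=o, i+7=p, d+3=g.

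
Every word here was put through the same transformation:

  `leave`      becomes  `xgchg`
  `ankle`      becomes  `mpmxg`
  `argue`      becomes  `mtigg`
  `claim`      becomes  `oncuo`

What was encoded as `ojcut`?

The shifts repeat in a cycle of length 3: positions 0,1,… shift by +12, +2, +2, then the pattern repeats.
Decoding ojcut: o−12=c, j−2=h, c−2=a, u−12=i, t−2=r.

chair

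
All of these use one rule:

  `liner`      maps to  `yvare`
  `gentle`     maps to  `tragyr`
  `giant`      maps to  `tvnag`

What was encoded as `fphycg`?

sculpt

Compare letters: l→y is +13, i→v is +13, n→a is +13 — a constant shift. Every letter moves 13 places later in the alphabet, wrapping around z→a.
Decoding fphycg: f−13=s, p−13=c, h−13=u, y−13=l, c−13=p, g−13=t.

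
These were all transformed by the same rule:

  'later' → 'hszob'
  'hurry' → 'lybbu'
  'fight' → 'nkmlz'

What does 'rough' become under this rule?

beyml

l(11)→h(7) and a(0)→s(18) fit y≡25x+18 (mod 26); the inverse of 25 mod 26 is 25. Each letter's alphabet position (a=0..z=25) is mapped through 25·x+18 mod 26 — an affine cipher.
On rough: r(17)→25·17+18≡1=b; o(14)→25·14+18≡4=e; u(20)→25·20+18≡24=y; g(6)→25·6+18≡12=m; h(7)→25·7+18≡11=l (all mod 26).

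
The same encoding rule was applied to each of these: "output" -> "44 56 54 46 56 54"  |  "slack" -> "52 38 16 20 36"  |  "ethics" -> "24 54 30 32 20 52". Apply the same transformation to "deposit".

22 24 46 44 52 32 54

With a=1..z=26, the number is 2·pos + 14.
Applying it to deposit: d=4→22, e=5→24, p=16→46, o=15→44, s=19→52, i=9→32, t=20→54.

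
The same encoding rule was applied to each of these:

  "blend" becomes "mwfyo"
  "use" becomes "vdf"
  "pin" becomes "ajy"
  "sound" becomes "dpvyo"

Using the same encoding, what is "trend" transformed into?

Two shifts are in play — +1 for a/e/i/o/u, +11 for every other letter.
For trend: t(cons)+11=e, r(cons)+11=c, e(vowel)+1=f, n(cons)+11=y, d(cons)+11=o.

ecfyo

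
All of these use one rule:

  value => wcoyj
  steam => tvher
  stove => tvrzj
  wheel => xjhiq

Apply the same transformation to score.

Letter i (0-indexed) is shifted by i+1, so successive shifts are 1, 2, 3, ….
For score: s+1=t, c+2=e, o+3=r, r+4=v, e+5=j.

tervj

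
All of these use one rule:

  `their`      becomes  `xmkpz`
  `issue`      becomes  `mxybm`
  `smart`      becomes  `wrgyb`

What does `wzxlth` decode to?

Letter i (0-indexed) is shifted by i+4, so successive shifts are 4, 5, 6, ….
Reversing it on wzxlth: w−4=s, z−5=u, x−6=r, l−7=e, t−8=l, h−9=y.

surely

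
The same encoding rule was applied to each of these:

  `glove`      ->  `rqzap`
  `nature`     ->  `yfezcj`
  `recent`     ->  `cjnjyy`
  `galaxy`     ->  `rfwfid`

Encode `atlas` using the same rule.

lywfd

The shifts repeat in a cycle of length 2: positions 0,1,… shift by +11, +5, then the pattern repeats.
On atlas: a+11=l, t+5=y, l+11=w, a+5=f, s+11=d.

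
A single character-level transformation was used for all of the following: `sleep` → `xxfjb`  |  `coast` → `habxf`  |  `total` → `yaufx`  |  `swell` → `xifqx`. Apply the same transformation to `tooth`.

Shifts by position in sleep: pos 0: s→x (+5), pos 1: l→x (+12), pos 2: e→f (+1), pos 3: e→j (+5), pos 4: p→b (+12) — repeating every 3. A repeating key of period 3 is used — shifts +5, +12, +1 over and over.
For tooth: t+5=y, o+12=a, o+1=p, t+5=y, h+12=t.

yapyt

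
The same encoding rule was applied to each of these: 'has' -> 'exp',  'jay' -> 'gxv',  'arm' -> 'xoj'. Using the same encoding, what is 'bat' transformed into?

Compare letters: h→e is +23, a→x is +23, s→p is +23 — a constant shift. It's a constant shift of +23 (ROT23).
Applying it to bat: b+23=y, a+23=x, t+23=q.

yxq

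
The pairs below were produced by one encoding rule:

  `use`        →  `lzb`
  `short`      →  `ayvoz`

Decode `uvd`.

won

Read the word backwards and shift each letter +7.
Undoing it on uvd: shift back: u−7=n, v−7=o, d−7=w → now; then reverse → won.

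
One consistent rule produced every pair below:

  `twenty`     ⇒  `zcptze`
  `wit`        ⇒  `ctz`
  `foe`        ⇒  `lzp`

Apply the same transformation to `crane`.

The shift depends on letter class: consonant t→z is +6, but vowel e→p is +11. The rule splits by letter class: vowels +11, consonants +6.
On crane: c(cons)+6=i, r(cons)+6=x, a(vowel)+11=l, n(cons)+6=t, e(vowel)+11=p.

ixltp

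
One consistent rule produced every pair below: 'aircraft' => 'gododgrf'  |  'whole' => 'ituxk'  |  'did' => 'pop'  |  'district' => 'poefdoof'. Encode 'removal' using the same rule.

The shift depends on letter class: consonant r→d is +12, but vowel a→g is +6. Two shifts are in play — +6 for a/e/i/o/u, +12 for every other letter.
For removal: r(cons)+12=d, e(vowel)+6=k, m(cons)+12=y, o(vowel)+6=u, v(cons)+12=h, a(vowel)+6=g, l(cons)+12=x.

dkyuhgx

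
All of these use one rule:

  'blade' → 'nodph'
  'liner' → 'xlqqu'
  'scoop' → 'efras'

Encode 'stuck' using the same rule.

It's a Vigenère-style cipher with numeric key [12,3,3]: position i shifts by key[i mod 3].
For stuck: s+12=e, t+3=w, u+3=x, c+12=o, k+3=n.

ewxon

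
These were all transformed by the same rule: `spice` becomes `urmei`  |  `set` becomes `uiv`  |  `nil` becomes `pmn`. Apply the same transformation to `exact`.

The shift depends on letter class: consonant s→u is +2, but vowel i→m is +4. Two shifts are in play — +4 for a/e/i/o/u, +2 for every other letter.
For exact: e(vowel)+4=i, x(cons)+2=z, a(vowel)+4=e, c(cons)+2=e, t(cons)+2=v.

izeev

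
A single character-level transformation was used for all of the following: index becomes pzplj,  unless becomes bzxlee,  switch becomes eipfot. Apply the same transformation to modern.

yvpldz

The shift depends on letter class: consonant n→z is +12, but vowel i→p is +7. Two shifts are in play — +7 for a/e/i/o/u, +12 for every other letter.
Applying it to modern: m(cons)+12=y, o(vowel)+7=v, d(cons)+12=p, e(vowel)+7=l, r(cons)+12=d, n(cons)+12=z.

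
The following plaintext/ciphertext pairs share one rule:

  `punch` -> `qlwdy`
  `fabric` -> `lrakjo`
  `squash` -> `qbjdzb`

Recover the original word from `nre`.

The output letters match the input read backwards, each shifted +9: punch reversed is hcnup. Two steps: reverse the string, then apply a Caesar shift of +9.
Decoding nre: shift back: n−9=e, r−9=i, e−9=v → eiv; then reverse → vie.

vie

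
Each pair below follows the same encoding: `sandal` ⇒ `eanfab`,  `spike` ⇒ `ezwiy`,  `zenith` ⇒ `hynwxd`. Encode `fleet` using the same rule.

rbyyx

Each letter's alphabet position (a=0..z=25) is mapped through 19·x+0 mod 26 — an affine cipher.
Applying it to fleet: f(5)→19·5+0≡17=r; l(11)→19·11+0≡1=b; e(4)→19·4+0≡24=y; e(4)→19·4+0≡24=y; t(19)→19·19+0≡23=x (all mod 26).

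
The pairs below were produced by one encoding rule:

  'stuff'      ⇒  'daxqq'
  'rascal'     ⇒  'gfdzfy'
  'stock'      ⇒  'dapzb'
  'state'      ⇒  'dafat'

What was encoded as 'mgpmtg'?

proper

s(18)→d(3) and t(19)→a(0) fit y≡23x+5 (mod 26); the inverse of 23 mod 26 is 17. Treating letters as 0–25, the rule is x ↦ 23x + 5 (mod 26).
Undoing it on mgpmtg: m(12)→17·(12−5)≡15=p; g(6)→17·(6−5)≡17=r; p(15)→17·(15−5)≡14=o; m(12)→17·(12−5)≡15=p; t(19)→17·(19−5)≡4=e; g(6)→17·(6−5)≡17=r (all mod 26).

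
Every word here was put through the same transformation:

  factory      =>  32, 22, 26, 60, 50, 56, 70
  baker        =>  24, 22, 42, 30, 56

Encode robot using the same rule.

f(#6)→32 and a(#1)→22: differences scale by 2, so n = 2·pos + 20. Each letter becomes 2×(its alphabet position, a=1..z=26) + 20.
Applying it to robot: r=18→56, o=15→50, b=2→24, o=15→50, t=20→60.

56, 50, 24, 50, 60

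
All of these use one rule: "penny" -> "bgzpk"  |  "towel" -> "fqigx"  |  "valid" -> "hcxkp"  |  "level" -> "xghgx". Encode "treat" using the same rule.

ftqcf

A repeating key of period 2 is used — shifts +12, +2 over and over.
Applying it to treat: t+12=f, r+2=t, e+12=q, a+2=c, t+12=f.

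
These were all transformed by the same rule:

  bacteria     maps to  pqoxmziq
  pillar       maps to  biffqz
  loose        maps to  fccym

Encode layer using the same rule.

b(1)→p(15) and a(0)→q(16) fit y≡25x+16 (mod 26); the inverse of 25 mod 26 is 25. Each letter's alphabet position (a=0..z=25) is mapped through 25·x+16 mod 26 — an affine cipher.
On layer: l(11)→25·11+16≡5=f; a(0)→25·0+16≡16=q; y(24)→25·24+16≡18=s; e(4)→25·4+16≡12=m; r(17)→25·17+16≡25=z (all mod 26).

fqsmz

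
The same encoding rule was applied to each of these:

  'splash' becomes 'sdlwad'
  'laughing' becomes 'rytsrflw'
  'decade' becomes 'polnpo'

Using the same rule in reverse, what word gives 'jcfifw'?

The output letters match the input read backwards, each shifted +11: splash reversed is hsalps. Read the word backwards and shift each letter +11.
Undoing it on jcfifw: shift back: j−11=y, c−11=r, f−11=u, i−11=x, f−11=u, w−11=l → yruxul; then reverse → luxury.

luxury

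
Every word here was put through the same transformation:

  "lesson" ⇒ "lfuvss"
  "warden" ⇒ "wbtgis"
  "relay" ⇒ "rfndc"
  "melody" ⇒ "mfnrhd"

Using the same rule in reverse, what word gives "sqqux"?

sport

In lesson: l→l is +0, e→f is +1, s→u is +2, s→v is +3 — the shift increases by 1 each position. Each letter shifts forward by its position index (0, 1, 2, …) — the shift grows by one for each successive letter.
Decoding sqqux: s−0=s, q−1=p, q−2=o, u−3=r, x−4=t.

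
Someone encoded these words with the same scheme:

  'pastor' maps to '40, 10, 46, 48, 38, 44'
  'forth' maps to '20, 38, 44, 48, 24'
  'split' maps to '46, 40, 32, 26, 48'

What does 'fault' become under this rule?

p(#16)→40 and a(#1)→10: differences scale by 2, so n = 2·pos + 8. The formula is n = 2×(alphabet index, a=1) + 8.
For fault: f=6→20, a=1→10, u=21→50, l=12→32, t=20→48.

20, 10, 50, 32, 48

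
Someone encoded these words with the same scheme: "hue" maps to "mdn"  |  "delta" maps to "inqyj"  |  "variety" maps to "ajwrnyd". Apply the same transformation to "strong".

The shift depends on letter class: consonant h→m is +5, but vowel u→d is +9. Vowels shift forward by 9 and consonants shift forward by 5.
On strong: s(cons)+5=x, t(cons)+5=y, r(cons)+5=w, o(vowel)+9=x, n(cons)+5=s, g(cons)+5=l.

xywxsl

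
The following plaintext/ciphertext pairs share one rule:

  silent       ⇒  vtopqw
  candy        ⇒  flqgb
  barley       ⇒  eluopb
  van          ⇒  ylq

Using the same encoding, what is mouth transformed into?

pzfwk

The shift depends on letter class: consonant s→v is +3, but vowel i→t is +11. Two shifts are in play — +11 for a/e/i/o/u, +3 for every other letter.
Applying it to mouth: m(cons)+3=p, o(vowel)+11=z, u(vowel)+11=f, t(cons)+3=w, h(cons)+3=k.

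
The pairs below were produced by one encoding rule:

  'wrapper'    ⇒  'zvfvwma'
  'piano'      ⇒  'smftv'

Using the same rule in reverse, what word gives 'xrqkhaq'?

In wrapper: w→z is +3, r→v is +4, a→f is +5, p→v is +6 — the shift increases by 1 each position. The shift increases by 1 at each position, starting from +3: 3, 4, 5, ….
Decoding xrqkhaq: x−3=u, r−4=n, q−5=l, k−6=e, h−7=a, a−8=s, q−9=h.

unleash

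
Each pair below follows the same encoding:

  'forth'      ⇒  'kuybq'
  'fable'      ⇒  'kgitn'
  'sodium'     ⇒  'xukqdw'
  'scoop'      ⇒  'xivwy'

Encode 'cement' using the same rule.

Each letter shifts forward by (position + 5), i.e. 5, 6, 7, … — the shift grows by one for each successive letter.
On cement: c+5=h, e+6=k, m+7=t, e+8=m, n+9=w, t+10=d.

hktmwd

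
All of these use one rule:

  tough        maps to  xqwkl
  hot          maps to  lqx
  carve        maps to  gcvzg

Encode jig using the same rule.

The shift depends on letter class: consonant t→x is +4, but vowel o→q is +2. The rule splits by letter class: vowels +2, consonants +4.
On jig: j(cons)+4=n, i(vowel)+2=k, g(cons)+4=k.

nkk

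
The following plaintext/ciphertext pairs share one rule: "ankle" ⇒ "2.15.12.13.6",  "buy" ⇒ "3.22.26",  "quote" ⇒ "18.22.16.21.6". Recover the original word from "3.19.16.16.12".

brook

The number is (letter's place in the alphabet, a=1) + 1.
Decoding 3.19.16.16.12: 3→(3−1)÷1=2=b, 19→(19−1)÷1=18=r, 16→(16−1)÷1=15=o, 16→(16−1)÷1=15=o, 12→(12−1)÷1=11=k.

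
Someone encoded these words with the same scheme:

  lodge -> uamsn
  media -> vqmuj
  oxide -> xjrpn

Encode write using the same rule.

fdrfn

A repeating key of period 2 is used — shifts +9, +12 over and over.
For write: w+9=f, r+12=d, i+9=r, t+12=f, e+9=n.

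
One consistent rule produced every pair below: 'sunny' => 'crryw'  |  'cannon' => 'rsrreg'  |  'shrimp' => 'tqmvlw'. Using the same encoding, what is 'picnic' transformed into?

gmrgmt

The output letters match the input read backwards, each shifted +4: sunny reversed is ynnus. Two steps: reverse the string, then apply a Caesar shift of +4.
Applying it to picnic: reverse → cincip; then shift: c+4=g, i+4=m, n+4=r, c+4=g, i+4=m, p+4=t.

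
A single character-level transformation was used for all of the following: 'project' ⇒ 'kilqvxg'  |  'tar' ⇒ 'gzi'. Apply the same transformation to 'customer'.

xfhglnvi

Each pair mirrors across the alphabet (p↔k, r↔i, o↔l): positions sum to 25. Letters are reflected about the middle of the alphabet (position → 25−position): Atbash.
Applying it to customer: c↔x, u↔f, s↔h, t↔g, o↔l, m↔n, e↔v, r↔i.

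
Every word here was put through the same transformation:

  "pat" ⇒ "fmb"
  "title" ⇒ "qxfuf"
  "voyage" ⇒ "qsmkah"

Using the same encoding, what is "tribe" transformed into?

qnudf

Read the word backwards and shift each letter +12.
For tribe: reverse → ebirt; then shift: e+12=q, b+12=n, i+12=u, r+12=d, t+12=f.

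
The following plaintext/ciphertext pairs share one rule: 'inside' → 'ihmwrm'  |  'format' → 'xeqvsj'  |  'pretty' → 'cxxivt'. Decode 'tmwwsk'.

gossip

The output letters match the input read backwards, each shifted +4: inside reversed is edisni. The word is reversed, then every letter is shifted forward by 4.
Undoing it on tmwwsk: shift back: t−4=p, m−4=i, w−4=s, w−4=s, s−4=o, k−4=g → pissog; then reverse → gossip.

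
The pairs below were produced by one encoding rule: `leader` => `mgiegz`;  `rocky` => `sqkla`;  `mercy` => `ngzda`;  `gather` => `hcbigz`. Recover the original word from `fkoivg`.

eighty

Shifts by position in leader: pos 0: l→m (+1), pos 1: e→g (+2), pos 2: a→i (+8), pos 3: d→e (+1), pos 4: e→g (+2), pos 5: r→z (+8) — repeating every 3. The shifts repeat in a cycle of length 3: positions 0,1,… shift by +1, +2, +8, then the pattern repeats.
Decoding fkoivg: f−1=e, k−2=i, o−8=g, i−1=h, v−2=t, g−8=y.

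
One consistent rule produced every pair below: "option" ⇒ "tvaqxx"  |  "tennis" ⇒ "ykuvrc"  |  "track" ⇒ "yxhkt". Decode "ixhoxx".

dragon

In option: o→t is +5, p→v is +6, t→a is +7, i→q is +8 — the shift increases by 1 each position. Each letter shifts forward by (position + 5), i.e. 5, 6, 7, … — the shift grows by one for each successive letter.
Undoing it on ixhoxx: i−5=d, x−6=r, h−7=a, o−8=g, x−9=o, x−10=n.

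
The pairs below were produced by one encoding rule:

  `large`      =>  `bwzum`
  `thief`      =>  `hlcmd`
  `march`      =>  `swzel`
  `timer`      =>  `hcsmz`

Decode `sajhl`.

month

This is an affine cipher: with a=0,…,z=25, each position x becomes (17x+22) mod 26.
Reversing it on sajhl: s(18)→23·(18−22)≡12=m; a(0)→23·(0−22)≡14=o; j(9)→23·(9−22)≡13=n; h(7)→23·(7−22)≡19=t; l(11)→23·(11−22)≡7=h (all mod 26).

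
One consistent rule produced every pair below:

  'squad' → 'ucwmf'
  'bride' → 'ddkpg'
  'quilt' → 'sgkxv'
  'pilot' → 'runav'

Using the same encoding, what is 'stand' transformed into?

ufczf

Shifts by position in squad: pos 0: s→u (+2), pos 1: q→c (+12), pos 2: u→w (+2), pos 3: a→m (+12) — repeating every 2. A repeating key of period 2 is used — shifts +2, +12 over and over.
For stand: s+2=u, t+12=f, a+2=c, n+12=z, d+2=f.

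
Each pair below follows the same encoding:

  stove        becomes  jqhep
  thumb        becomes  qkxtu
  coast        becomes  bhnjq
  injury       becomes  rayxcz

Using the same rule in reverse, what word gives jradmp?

s(18)→j(9) and t(19)→q(16) fit y≡7x+13 (mod 26); the inverse of 7 mod 26 is 15. Each letter's alphabet position (a=0..z=25) is mapped through 7·x+13 mod 26 — an affine cipher.
Undoing it on jradmp: j(9)→15·(9−13)≡18=s; r(17)→15·(17−13)≡8=i; a(0)→15·(0−13)≡13=n; d(3)→15·(3−13)≡6=g; m(12)→15·(12−13)≡11=l; p(15)→15·(15−13)≡4=e (all mod 26).

single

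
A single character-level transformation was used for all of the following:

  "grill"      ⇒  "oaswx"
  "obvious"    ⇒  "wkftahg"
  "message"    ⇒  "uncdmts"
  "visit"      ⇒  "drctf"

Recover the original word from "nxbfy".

In grill: g→o is +8, r→a is +9, i→s is +10, l→w is +11 — the shift increases by 1 each position. Letter i (0-indexed) is shifted by i+8, so successive shifts are 8, 9, 10, ….
Decoding nxbfy: n−8=f, x−9=o, b−10=r, f−11=u, y−12=m.

forum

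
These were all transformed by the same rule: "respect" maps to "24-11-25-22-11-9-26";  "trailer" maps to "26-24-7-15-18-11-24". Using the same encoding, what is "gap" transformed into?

13-7-22

r is letter #18 and maps to 24: an offset of 6. The number is (letter's place in the alphabet, a=1) + 6.
On gap: g=7→13, a=1→7, p=16→22.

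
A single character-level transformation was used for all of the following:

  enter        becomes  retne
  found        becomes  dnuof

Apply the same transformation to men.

nem

The output letters match the input read backwards: enter reversed is retne. It's just the letters in reverse order.
Applying it to men: reverse → nem.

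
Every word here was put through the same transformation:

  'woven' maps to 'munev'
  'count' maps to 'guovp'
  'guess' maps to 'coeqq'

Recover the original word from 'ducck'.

w(22)→m(12) and o(14)→u(20) fit y≡25x+8 (mod 26); the inverse of 25 mod 26 is 25. This is an affine cipher: with a=0,…,z=25, each position x becomes (25x+8) mod 26.
Undoing it on ducck: d(3)→25·(3−8)≡5=f; u(20)→25·(20−8)≡14=o; c(2)→25·(2−8)≡6=g; c(2)→25·(2−8)≡6=g; k(10)→25·(10−8)≡24=y (all mod 26).

foggy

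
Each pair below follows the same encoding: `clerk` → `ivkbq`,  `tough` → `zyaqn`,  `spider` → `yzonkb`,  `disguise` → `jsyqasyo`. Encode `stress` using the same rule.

ydxoyc

Shifts by position in clerk: pos 0: c→i (+6), pos 1: l→v (+10), pos 2: e→k (+6), pos 3: r→b (+10) — repeating every 2. It's a Vigenère-style cipher with numeric key [6,10]: position i shifts by key[i mod 2].
For stress: s+6=y, t+10=d, r+6=x, e+10=o, s+6=y, s+10=c.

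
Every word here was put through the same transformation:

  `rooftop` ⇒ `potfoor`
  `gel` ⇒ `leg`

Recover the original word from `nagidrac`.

cardigan

The output letters match the input read backwards: rooftop reversed is potfoor. The word is simply reversed.
Undoing it on nagidrac: then reverse → cardigan.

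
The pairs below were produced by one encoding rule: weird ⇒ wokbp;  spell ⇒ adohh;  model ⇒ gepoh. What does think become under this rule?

zlkfi

w(22)→w(22) and e(4)→o(14) fit y≡25x+18 (mod 26); the inverse of 25 mod 26 is 25. Each letter's alphabet position (a=0..z=25) is mapped through 25·x+18 mod 26 — an affine cipher.
On think: t(19)→25·19+18≡25=z; h(7)→25·7+18≡11=l; i(8)→25·8+18≡10=k; n(13)→25·13+18≡5=f; k(10)→25·10+18≡8=i (all mod 26).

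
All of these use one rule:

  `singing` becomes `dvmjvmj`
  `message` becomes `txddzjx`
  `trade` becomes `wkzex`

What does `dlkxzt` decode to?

scream

s(18)→d(3) and i(8)→v(21) fit y≡19x+25 (mod 26); the inverse of 19 mod 26 is 11. Each letter's alphabet position (a=0..z=25) is mapped through 19·x+25 mod 26 — an affine cipher.
Undoing it on dlkxzt: d(3)→11·(3−25)≡18=s; l(11)→11·(11−25)≡2=c; k(10)→11·(10−25)≡17=r; x(23)→11·(23−25)≡4=e; z(25)→11·(25−25)≡0=a; t(19)→11·(19−25)≡12=m (all mod 26).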